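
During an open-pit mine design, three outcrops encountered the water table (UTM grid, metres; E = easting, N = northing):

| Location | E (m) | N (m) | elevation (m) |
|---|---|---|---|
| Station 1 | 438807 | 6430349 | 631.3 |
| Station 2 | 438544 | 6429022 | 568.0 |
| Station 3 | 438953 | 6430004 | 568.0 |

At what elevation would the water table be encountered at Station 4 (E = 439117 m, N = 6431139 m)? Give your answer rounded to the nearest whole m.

635 m

Two edge vectors: Station 1→Station 2 = (-263, -1327, -63.3), Station 1→Station 3 = (146, -345, -63.3).
Normal n = (Station 1→Station 2) × (Station 1→Station 3) = (62160.6, -25889.7, 284477).
So ∂z/∂E = −n_x/n_z = −0.21850835 and ∂z/∂N = −n_y/n_z = 0.09100806.
Intercept c from Station 1: 631.3 + 95882.99 − 585213.59 = −488699.30.
At (439117, 6431139): z = −95950.7 + 585285.5 − 488699.30 = 635.5 m.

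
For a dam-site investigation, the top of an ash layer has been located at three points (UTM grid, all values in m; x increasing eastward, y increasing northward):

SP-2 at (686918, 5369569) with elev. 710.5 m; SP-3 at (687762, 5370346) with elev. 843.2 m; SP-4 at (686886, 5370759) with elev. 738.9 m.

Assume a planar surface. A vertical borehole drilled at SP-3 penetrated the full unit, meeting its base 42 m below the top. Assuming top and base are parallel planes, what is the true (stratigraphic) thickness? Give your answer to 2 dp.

41.62 m

Two edge vectors: SP-2→SP-3 = (844, 777, 132.7), SP-2→SP-4 = (-32, 1190, 28.4).
Normal n = (SP-2→SP-3) × (SP-2→SP-4) = (-135846.2, -28216, 1029224).
So ∂z/∂x = −n_x/n_z = 0.13199 and ∂z/∂y = −n_y/n_z = 0.02741.
|∇z| = √(a²+b²) = 0.13481, so dip δ = arctan(0.13481) = 7.68°.
True thickness = vertical thickness × cos δ = 42 × cos 7.68° = 41.62 m.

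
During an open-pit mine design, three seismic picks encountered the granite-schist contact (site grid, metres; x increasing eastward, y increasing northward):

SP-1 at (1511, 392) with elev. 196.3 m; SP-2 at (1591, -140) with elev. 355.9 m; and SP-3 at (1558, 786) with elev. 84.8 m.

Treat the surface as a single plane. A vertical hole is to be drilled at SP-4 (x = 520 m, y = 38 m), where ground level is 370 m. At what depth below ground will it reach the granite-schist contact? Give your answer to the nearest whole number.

Let the plane be z = a·x + b·y + c.
SP-2−SP-1: 80a − 532b = 159.6;  SP-3−SP-1: 47a + 394b = −111.5.
Solving gives a = 0.06306, b = −0.29052.
Then c = 196.3 − a·1511 − b·392 = 214.90.
At (520, 38): z_contact = 32.8 − 11.0 + 214.90 = 236.7 m.
Depth below ground = 370 − 236.7 = 133 m.

133 m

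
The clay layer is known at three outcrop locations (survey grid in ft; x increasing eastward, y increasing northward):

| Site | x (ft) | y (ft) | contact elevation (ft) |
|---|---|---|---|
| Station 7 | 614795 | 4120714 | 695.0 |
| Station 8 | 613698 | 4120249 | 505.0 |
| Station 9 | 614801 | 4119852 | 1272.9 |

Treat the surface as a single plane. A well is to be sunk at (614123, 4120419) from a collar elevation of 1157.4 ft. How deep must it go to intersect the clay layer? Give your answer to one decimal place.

Let the plane be z = a·x + b·y + c.
Station 8−Station 7: −1097a − 465b = −190;  Station 9−Station 7: 6a − 862b = 577.9.
Solving gives a = 0.456032978, b = −0.667243390.
Then c = 695 − a·614795 − b·4120714 = 2469847.38.
At (614123, 4120419): z_contact = 280060.34 − 2749322.34 + 2469847.38 = 585.38 ft.
Depth below ground = 1157.4 − 585.38 = 572.0 ft.

572.0 ft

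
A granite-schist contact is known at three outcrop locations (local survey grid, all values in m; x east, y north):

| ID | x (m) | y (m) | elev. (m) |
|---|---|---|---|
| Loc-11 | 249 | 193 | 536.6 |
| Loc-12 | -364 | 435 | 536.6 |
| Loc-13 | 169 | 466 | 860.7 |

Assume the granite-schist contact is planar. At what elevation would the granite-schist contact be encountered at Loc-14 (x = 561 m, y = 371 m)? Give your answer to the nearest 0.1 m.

940.9 m

Two edge vectors: Loc-11→Loc-12 = (-613, 242, 0), Loc-11→Loc-13 = (-80, 273, 324.1).
Normal n = (Loc-11→Loc-12) × (Loc-11→Loc-13) = (78432.2, 198673.3, -147989).
So ∂z/∂x = −n_x/n_z = 0.52999 and ∂z/∂y = −n_y/n_z = 1.34249.
Intercept c from Loc-11: 536.6 − 131.97 − 259.10 = 145.53.
At (561, 371): z = 297.3 + 498.1 + 145.53 = 940.9 m.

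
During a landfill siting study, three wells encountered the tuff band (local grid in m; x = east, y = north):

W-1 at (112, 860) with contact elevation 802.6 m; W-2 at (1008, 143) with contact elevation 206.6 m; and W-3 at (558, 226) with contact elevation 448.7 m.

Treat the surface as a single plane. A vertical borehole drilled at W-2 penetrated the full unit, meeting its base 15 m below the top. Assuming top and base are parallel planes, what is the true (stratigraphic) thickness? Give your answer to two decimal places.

13.19 m

Let the plane be z = a·x + b·y + c.
W-2−W-1: 896a − 717b = −596;  W-3−W-1: 446a − 634b = −353.9.
Solving gives a = −0.49991, b = 0.20653.
|∇z| = √(a²+b²) = 0.54089, so dip δ = arctan(0.54089) = 28.41°.
True thickness = vertical thickness × cos δ = 15 × cos 28.41° = 13.19 m.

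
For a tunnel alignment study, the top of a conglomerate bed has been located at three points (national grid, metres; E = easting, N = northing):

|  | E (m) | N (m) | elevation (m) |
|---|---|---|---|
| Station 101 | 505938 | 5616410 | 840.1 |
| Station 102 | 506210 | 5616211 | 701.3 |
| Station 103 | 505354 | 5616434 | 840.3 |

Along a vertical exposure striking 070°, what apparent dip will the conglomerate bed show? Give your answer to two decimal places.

Two edge vectors: Station 101→Station 102 = (272, -199, -138.8), Station 101→Station 103 = (-584, 24, 0.2).
Normal n = (Station 101→Station 102) × (Station 101→Station 103) = (3291.4, 81004.8, -109688).
So ∂z/∂E = −n_x/n_z = 0.03001 and ∂z/∂N = −n_y/n_z = 0.73850.
Unit vector along 070° is (sin 70°, cos 70°) = (0.9397, 0.3420).
Slope in that direction = a·(0.9397) + b·(0.3420) = 0.28078.
Apparent dip = arctan|0.28078| = 15.68° (true dip is 36.5°, so apparent ≤ true as expected).

15.68°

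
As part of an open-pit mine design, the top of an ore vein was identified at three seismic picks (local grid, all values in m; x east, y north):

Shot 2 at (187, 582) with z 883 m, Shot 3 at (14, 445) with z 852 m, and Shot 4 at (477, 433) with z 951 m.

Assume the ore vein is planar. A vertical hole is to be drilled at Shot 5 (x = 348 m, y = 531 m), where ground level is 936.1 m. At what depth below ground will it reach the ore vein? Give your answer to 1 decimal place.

Two edge vectors: Shot 2→Shot 3 = (-173, -137, -31), Shot 2→Shot 4 = (290, -149, 68).
Normal n = (Shot 2→Shot 3) × (Shot 2→Shot 4) = (-13935, 2774, 65507).
So ∂z/∂x = −n_x/n_z = 0.21273 and ∂z/∂y = −n_y/n_z = −0.04235.
Intercept c from Shot 2: 883 − 39.78 + 24.65 = 867.87.
At (348, 531): z_contact = 74.03 − 22.49 + 867.87 = 919.41 m.
Depth below ground = 936.1 − 919.41 = 16.7 m.

16.7 m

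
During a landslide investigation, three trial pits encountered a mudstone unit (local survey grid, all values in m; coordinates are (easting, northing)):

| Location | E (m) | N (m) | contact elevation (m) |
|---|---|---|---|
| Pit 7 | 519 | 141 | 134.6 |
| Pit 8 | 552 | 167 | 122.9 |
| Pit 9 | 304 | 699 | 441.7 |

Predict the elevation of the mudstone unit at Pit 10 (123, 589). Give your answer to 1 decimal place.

516.2 m

Two edge vectors: Pit 7→Pit 8 = (33, 26, -11.7), Pit 7→Pit 9 = (-215, 558, 307.1).
Normal n = (Pit 7→Pit 8) × (Pit 7→Pit 9) = (14513.2, -7618.8, 24004).
So ∂z/∂E = −n_x/n_z = −0.60462 and ∂z/∂N = −n_y/n_z = 0.31740.
Intercept c from Pit 7: 134.6 + 313.80 − 44.75 = 403.64.
At (123, 589): z = −74.4 + 186.9 + 403.64 = 516.2 m.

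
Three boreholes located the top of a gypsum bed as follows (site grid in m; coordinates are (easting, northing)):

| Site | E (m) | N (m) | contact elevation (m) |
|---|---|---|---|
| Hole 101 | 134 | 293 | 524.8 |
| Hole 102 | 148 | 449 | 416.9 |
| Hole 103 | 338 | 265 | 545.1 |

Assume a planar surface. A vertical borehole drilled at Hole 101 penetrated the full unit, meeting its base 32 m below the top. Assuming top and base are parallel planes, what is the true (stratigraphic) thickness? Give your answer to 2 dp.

Two edge vectors: Hole 101→Hole 102 = (14, 156, -107.9), Hole 101→Hole 103 = (204, -28, 20.3).
Normal n = (Hole 101→Hole 102) × (Hole 101→Hole 103) = (145.6, -22295.8, -32216).
So ∂z/∂E = −n_x/n_z = 0.00452 and ∂z/∂N = −n_y/n_z = −0.69207.
|∇z| = √(a²+b²) = 0.69209, so dip δ = arctan(0.69209) = 34.69°.
True thickness = vertical thickness × cos δ = 32 × cos 34.69° = 26.31 m.

26.31 m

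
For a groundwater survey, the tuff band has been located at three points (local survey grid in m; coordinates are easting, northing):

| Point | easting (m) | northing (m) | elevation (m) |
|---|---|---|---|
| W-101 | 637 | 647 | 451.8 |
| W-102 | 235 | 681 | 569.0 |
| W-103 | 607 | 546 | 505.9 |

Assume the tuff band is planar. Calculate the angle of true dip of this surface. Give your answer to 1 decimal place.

Let the plane be z = a·easting + b·northing + c.
W-102−W-101: −402a + 34b = 117.2;  W-103−W-101: −30a − 101b = 54.1.
Solving gives a = −0.32859, b = −0.43804.
Gradient magnitude |∇z| = √(a² + b²) = √(0.10797 + 0.19188) = 0.54759.
True dip = arctan(0.54759) = 28.7°, dipping toward NE (azimuth ≈ 037°).

28.7°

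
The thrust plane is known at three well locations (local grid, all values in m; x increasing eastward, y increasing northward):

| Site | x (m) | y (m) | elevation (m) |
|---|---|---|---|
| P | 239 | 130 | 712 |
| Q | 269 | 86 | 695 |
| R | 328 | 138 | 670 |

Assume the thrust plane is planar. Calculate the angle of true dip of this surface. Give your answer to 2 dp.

Let the plane be z = a·x + b·y + c.
Q−P: 30a − 44b = −17;  R−P: 89a + 8b = −42.
Solving gives a = −0.47738, b = 0.06088.
Gradient magnitude |∇z| = √(a² + b²) = √(0.22789 + 0.00371) = 0.48125.
True dip = arctan(0.48125) = 25.70°, dipping toward E (azimuth ≈ 097°).

25.70°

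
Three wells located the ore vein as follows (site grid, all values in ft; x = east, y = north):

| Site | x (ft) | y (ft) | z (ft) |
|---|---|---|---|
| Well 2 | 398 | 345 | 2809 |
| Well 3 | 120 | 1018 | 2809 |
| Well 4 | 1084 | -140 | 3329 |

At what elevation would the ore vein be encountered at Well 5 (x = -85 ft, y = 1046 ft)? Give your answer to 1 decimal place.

2601.9 ft

Let the plane be z = a·x + b·y + c.
Well 3−Well 2: −278a + 673b = 0;  Well 4−Well 2: 686a − 485b = 520.
Solving gives a = 1.070712, b = 0.442285.
Then c = 2809 − a·398 − b·345 = 2230.27.
At (-85, 1046): z = −91.0 + 462.6 + 2230.27 = 2601.9 ft.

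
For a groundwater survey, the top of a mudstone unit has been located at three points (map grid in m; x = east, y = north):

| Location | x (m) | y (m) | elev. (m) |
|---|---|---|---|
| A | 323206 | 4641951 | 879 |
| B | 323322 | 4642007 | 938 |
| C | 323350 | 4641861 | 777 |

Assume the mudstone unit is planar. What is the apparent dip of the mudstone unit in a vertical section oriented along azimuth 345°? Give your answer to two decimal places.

46.85°

Two edge vectors: A→B = (116, 56, 59), A→C = (144, -90, -102).
Normal n = (A→B) × (A→C) = (-402, 20328, -18504).
So ∂z/∂x = −n_x/n_z = −0.02173 and ∂z/∂y = −n_y/n_z = 1.09857.
Unit vector along 345° is (sin 345°, cos 345°) = (-0.2588, 0.9659).
Slope in that direction = a·(-0.2588) + b·(0.9659) = 1.06676.
Apparent dip = arctan|1.06676| = 46.85° (true dip is 47.7°, so apparent ≤ true as expected).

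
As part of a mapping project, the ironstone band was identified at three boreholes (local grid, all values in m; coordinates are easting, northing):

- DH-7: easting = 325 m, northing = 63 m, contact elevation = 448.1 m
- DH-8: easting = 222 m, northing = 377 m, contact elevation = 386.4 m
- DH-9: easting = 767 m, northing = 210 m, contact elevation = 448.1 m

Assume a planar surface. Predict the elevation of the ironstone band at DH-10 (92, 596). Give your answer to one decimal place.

Two edge vectors: DH-7→DH-8 = (-103, 314, -61.7), DH-7→DH-9 = (442, 147, 0).
Normal n = (DH-7→DH-8) × (DH-7→DH-9) = (9069.9, -27271.4, -153929).
So ∂z/∂easting = −n_x/n_z = 0.05892 and ∂z/∂northing = −n_y/n_z = −0.17717.
Intercept c from DH-7: 448.1 − 19.15 + 11.16 = 440.11.
At (92, 596): z = 5.4 − 105.6 + 440.11 = 339.9 m.

339.9 m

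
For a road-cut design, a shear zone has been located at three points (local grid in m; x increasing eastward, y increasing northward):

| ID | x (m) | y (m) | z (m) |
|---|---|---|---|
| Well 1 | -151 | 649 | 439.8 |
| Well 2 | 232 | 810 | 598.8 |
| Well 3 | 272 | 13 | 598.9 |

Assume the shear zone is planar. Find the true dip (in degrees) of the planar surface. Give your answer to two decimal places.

22.15°

Two edge vectors: Well 1→Well 2 = (383, 161, 159), Well 1→Well 3 = (423, -636, 159.1).
Normal n = (Well 1→Well 2) × (Well 1→Well 3) = (126739.1, 6321.7, -311691).
So ∂z/∂x = −n_x/n_z = 0.40662 and ∂z/∂y = −n_y/n_z = 0.02028.
Gradient magnitude |∇z| = √(a² + b²) = √(0.16534 + 0.00041) = 0.40712.
True dip = arctan(0.40712) = 22.15°, dipping toward W (azimuth ≈ 267°).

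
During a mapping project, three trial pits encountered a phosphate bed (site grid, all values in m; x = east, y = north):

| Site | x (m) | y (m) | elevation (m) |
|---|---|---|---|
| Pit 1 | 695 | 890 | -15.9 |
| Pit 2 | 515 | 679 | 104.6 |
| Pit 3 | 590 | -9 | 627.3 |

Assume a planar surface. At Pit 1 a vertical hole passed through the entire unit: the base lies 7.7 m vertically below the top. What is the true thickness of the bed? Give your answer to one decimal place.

6.1 m

Let the plane be z = a·x + b·y + c.
Pit 2−Pit 1: −180a − 211b = 120.5;  Pit 3−Pit 1: −105a − 899b = 643.2.
Solving gives a = 0.19608, b = −0.73836.
|∇z| = √(a²+b²) = 0.76396, so dip δ = arctan(0.76396) = 37.38°.
True thickness = vertical thickness × cos δ = 7.7 × cos 37.38° = 6.1 m.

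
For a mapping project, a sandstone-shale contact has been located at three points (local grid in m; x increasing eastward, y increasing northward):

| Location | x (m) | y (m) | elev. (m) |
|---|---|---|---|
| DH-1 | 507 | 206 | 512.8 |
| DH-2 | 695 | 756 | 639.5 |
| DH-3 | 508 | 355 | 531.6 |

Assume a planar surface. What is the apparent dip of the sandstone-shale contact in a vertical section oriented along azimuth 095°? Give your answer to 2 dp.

16.64°

Two edge vectors: DH-1→DH-2 = (188, 550, 126.7), DH-1→DH-3 = (1, 149, 18.8).
Normal n = (DH-1→DH-2) × (DH-1→DH-3) = (-8538.3, -3407.7, 27462).
So ∂z/∂x = −n_x/n_z = 0.31091 and ∂z/∂y = −n_y/n_z = 0.12409.
Unit vector along 095° is (sin 95°, cos 95°) = (0.9962, -0.0872).
Slope in that direction = a·(0.9962) + b·(-0.0872) = 0.29892.
Apparent dip = arctan|0.29892| = 16.64° (true dip is 18.5°, so apparent ≤ true as expected).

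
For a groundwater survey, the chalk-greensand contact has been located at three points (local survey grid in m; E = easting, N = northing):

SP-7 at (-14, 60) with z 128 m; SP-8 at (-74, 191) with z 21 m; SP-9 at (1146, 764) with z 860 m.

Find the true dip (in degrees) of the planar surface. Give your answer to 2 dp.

44.23°

Two edge vectors: SP-7→SP-8 = (-60, 131, -107), SP-7→SP-9 = (1160, 704, 732).
Normal n = (SP-7→SP-8) × (SP-7→SP-9) = (171220, -80200, -194200).
So ∂z/∂E = −n_x/n_z = 0.88167 and ∂z/∂N = −n_y/n_z = −0.41298.
Gradient magnitude |∇z| = √(a² + b²) = √(0.77734 + 0.17055) = 0.97360.
True dip = arctan(0.97360) = 44.23°, dipping toward WNW (azimuth ≈ 295°).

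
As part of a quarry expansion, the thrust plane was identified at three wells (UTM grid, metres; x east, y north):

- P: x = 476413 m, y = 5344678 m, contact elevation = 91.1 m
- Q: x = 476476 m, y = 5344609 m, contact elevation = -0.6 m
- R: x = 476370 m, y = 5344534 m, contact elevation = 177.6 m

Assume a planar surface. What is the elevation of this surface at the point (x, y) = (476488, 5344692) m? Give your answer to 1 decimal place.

Let the plane be z = a·x + b·y + c.
Q−P: 63a − 69b = −91.7;  R−P: −43a − 144b = 86.5.
Solving gives a = −1.592599053, b = −0.125126672.
Then c = 91.1 − a·476413 − b·5344678 = 1427587.76.
At (476488, 5344692): z = −758854.3 − 668763.5 + 1427587.76 = -30.1 m.

-30.1 m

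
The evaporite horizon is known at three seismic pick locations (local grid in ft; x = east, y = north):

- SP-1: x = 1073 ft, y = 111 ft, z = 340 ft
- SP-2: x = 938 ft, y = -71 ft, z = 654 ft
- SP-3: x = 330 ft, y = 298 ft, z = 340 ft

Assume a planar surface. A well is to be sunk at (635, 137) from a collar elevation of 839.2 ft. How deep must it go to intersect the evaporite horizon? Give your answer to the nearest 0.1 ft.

Let the plane be z = a·x + b·y + c.
SP-2−SP-1: −135a − 182b = 314;  SP-3−SP-1: −743a + 187b = 0.
Solving gives a = −0.365910, b = −1.453858.
Then c = 340 − a·1073 − b·111 = 894.00.
At (635, 137): z_contact = −232.35 − 199.18 + 894.00 = 462.47 ft.
Depth below ground = 839.2 − 462.47 = 376.7 ft.

376.7 ft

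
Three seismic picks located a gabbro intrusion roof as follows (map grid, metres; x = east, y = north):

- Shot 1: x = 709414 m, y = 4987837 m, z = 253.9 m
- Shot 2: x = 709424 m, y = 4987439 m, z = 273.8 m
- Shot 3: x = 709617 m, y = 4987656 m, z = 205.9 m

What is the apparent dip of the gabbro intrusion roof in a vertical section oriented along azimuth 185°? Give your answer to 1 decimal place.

Let the plane be z = a·x + b·y + c.
Shot 2−Shot 1: 10a − 398b = 19.9;  Shot 3−Shot 1: 203a − 181b = −48.
Solving gives a = −0.28747, b = −0.05722.
Unit vector along 185° is (sin 185°, cos 185°) = (-0.0872, -0.9962).
Slope in that direction = a·(-0.0872) + b·(-0.9962) = 0.08206.
Apparent dip = arctan|0.08206| = 4.7° (true dip is 16.3°, so apparent ≤ true as expected).

4.7°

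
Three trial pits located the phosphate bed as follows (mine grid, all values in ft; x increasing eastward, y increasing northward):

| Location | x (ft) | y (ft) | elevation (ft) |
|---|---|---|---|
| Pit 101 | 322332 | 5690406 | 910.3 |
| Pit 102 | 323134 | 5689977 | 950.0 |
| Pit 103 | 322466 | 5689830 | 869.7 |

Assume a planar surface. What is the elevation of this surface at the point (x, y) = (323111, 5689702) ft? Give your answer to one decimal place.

Let the plane be z = a·x + b·y + c.
Pit 102−Pit 101: 802a − 429b = 39.7;  Pit 103−Pit 101: 134a − 576b = −40.6.
Solving gives a = 0.099599472, b = 0.093656822.
Then c = 910.3 − a·322332 − b·5690406 = −564139.14.
At (323111, 5689702): z = 32181.7 + 532879.4 − 564139.14 = 922.0 ft.

922.0 ft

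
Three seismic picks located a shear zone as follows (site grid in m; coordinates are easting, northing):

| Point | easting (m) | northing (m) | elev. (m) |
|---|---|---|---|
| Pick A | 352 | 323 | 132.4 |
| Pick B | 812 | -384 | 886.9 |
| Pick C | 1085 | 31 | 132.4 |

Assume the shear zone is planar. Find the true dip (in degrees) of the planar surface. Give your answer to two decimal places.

57.18°

Two edge vectors: Pick A→Pick B = (460, -707, 754.5), Pick A→Pick C = (733, -292, 0).
Normal n = (Pick A→Pick B) × (Pick A→Pick C) = (220314, 553048.5, 383911).
So ∂z/∂easting = −n_x/n_z = −0.57387 and ∂z/∂northing = −n_y/n_z = −1.44056.
Gradient magnitude |∇z| = √(a² + b²) = √(0.32932 + 2.07523) = 1.55066.
True dip = arctan(1.55066) = 57.18°, dipping toward NNE (azimuth ≈ 022°).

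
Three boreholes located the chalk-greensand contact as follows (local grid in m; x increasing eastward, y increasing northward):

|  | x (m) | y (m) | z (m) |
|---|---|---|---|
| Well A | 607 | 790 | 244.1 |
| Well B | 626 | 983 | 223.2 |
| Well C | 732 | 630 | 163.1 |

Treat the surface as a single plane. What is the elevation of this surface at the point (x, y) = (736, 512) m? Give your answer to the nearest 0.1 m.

165.0 m

Let the plane be z = a·x + b·y + c.
Well B−Well A: 19a + 193b = −20.9;  Well C−Well A: 125a − 160b = −81.
Solving gives a = −0.69858, b = −0.03952.
Then c = 244.1 − a·607 − b·790 = 699.36.
At (736, 512): z = −514.2 − 20.2 + 699.36 = 165.0 m.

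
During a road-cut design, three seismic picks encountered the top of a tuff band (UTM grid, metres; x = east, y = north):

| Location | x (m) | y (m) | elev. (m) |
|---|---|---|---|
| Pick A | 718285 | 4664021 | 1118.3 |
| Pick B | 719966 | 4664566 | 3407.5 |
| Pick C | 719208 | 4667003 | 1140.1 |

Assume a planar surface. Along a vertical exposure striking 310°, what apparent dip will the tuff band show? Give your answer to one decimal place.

55.5°

Let the plane be z = a·x + b·y + c.
Pick B−Pick A: 1681a + 545b = 2289.2;  Pick C−Pick A: 923a + 2982b = 21.8.
Solving gives a = 1.51108, b = −0.46040.
Unit vector along 310° is (sin 310°, cos 310°) = (-0.7660, 0.6428).
Slope in that direction = a·(-0.7660) + b·(0.6428) = −1.45349.
Apparent dip = arctan|1.45349| = 55.5° (true dip is 57.7°, so apparent ≤ true as expected).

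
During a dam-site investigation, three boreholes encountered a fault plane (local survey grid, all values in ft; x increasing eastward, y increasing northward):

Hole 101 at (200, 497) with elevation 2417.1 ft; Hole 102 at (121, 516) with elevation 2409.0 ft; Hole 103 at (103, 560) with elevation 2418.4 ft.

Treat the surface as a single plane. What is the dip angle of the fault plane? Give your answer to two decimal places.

Let the plane be z = a·x + b·y + c.
Hole 102−Hole 101: −79a + 19b = −8.1;  Hole 103−Hole 101: −97a + 63b = 1.3.
Solving gives a = 0.17071, b = 0.28347.
Gradient magnitude |∇z| = √(a² + b²) = √(0.02914 + 0.08036) = 0.33090.
True dip = arctan(0.33090) = 18.31°, dipping toward SSW (azimuth ≈ 211°).

18.31°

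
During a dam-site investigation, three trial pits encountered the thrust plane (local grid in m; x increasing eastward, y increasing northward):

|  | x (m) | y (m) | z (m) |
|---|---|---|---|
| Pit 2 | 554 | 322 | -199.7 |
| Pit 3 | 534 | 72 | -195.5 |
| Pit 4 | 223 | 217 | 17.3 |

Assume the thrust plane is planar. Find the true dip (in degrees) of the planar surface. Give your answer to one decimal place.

33.8°

Two edge vectors: Pit 2→Pit 3 = (-20, -250, 4.2), Pit 2→Pit 4 = (-331, -105, 217).
Normal n = (Pit 2→Pit 3) × (Pit 2→Pit 4) = (-53809, 2949.8, -80650).
So ∂z/∂x = −n_x/n_z = −0.66719 and ∂z/∂y = −n_y/n_z = 0.03658.
Gradient magnitude |∇z| = √(a² + b²) = √(0.44514 + 0.00134) = 0.66819.
True dip = arctan(0.66819) = 33.8°, dipping toward E (azimuth ≈ 093°).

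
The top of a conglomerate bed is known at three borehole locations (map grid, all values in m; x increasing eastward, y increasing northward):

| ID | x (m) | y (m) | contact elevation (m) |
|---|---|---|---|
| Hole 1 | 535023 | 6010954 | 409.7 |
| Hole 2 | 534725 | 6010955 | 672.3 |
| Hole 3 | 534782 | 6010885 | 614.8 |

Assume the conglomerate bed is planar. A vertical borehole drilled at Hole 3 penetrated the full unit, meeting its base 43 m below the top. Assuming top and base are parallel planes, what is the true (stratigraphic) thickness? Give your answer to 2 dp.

Let the plane be z = a·x + b·y + c.
Hole 2−Hole 1: −298a + 1b = 262.6;  Hole 3−Hole 1: −241a − 69b = 205.1.
Solving gives a = −0.88086, b = 0.10416.
|∇z| = √(a²+b²) = 0.88700, so dip δ = arctan(0.88700) = 41.57°.
True thickness = vertical thickness × cos δ = 43 × cos 41.57° = 32.17 m.

32.17 m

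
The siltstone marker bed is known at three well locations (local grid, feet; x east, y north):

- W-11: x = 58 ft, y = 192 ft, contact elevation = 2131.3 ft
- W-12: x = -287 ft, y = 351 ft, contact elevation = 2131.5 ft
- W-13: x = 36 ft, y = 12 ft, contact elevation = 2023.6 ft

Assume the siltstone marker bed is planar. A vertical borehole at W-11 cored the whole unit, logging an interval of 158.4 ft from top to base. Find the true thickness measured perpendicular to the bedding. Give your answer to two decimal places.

134.41 ft

Two edge vectors: W-11→W-12 = (-345, 159, 0.2), W-11→W-13 = (-22, -180, -107.7).
Normal n = (W-11→W-12) × (W-11→W-13) = (-17088.3, -37160.9, 65598).
So ∂z/∂x = −n_x/n_z = 0.26050 and ∂z/∂y = −n_y/n_z = 0.56649.
|∇z| = √(a²+b²) = 0.62352, so dip δ = arctan(0.62352) = 31.94°.
True thickness = vertical thickness × cos δ = 158.4 × cos 31.94° = 134.41 ft.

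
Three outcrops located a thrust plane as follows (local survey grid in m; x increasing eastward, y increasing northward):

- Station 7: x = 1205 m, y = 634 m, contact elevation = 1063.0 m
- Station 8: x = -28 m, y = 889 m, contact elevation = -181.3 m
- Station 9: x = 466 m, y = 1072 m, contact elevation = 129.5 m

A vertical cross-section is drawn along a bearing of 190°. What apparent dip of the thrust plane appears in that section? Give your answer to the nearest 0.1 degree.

Let the plane be z = a·x + b·y + c.
Station 8−Station 7: −1233a + 255b = −1244.3;  Station 9−Station 7: −739a + 438b = −933.5.
Solving gives a = 0.87302, b = −0.65831.
Unit vector along 190° is (sin 190°, cos 190°) = (-0.1736, -0.9848).
Slope in that direction = a·(-0.1736) + b·(-0.9848) = 0.49671.
Apparent dip = arctan|0.49671| = 26.4° (true dip is 47.6°, so apparent ≤ true as expected).

26.4°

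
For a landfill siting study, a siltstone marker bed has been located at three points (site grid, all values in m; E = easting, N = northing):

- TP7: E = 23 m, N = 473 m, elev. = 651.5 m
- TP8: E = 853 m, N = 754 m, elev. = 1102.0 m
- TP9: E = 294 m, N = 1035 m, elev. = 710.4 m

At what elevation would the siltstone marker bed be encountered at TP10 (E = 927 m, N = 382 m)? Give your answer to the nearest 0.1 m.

Let the plane be z = a·E + b·N + c.
TP8−TP7: 830a + 281b = 450.5;  TP9−TP7: 271a + 562b = 58.9.
Solving gives a = 0.606263, b = −0.187540.
Then c = 651.5 − a·23 − b·473 = 726.26.
At (927, 382): z = 562.0 − 71.6 + 726.26 = 1216.6 m.

1216.6 m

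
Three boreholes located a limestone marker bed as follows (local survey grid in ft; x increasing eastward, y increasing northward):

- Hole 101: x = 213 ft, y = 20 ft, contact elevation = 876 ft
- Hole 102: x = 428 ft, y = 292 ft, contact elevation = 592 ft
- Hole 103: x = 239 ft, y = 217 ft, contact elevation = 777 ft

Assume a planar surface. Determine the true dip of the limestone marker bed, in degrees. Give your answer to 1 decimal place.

42.4°

Two edge vectors: Hole 101→Hole 102 = (215, 272, -284), Hole 101→Hole 103 = (26, 197, -99).
Normal n = (Hole 101→Hole 102) × (Hole 101→Hole 103) = (29020, 13901, 35283).
So ∂z/∂x = −n_x/n_z = −0.82249 and ∂z/∂y = −n_y/n_z = −0.39399.
Gradient magnitude |∇z| = √(a² + b²) = √(0.67649 + 0.15522) = 0.91199.
True dip = arctan(0.91199) = 42.4°, dipping toward ENE (azimuth ≈ 064°).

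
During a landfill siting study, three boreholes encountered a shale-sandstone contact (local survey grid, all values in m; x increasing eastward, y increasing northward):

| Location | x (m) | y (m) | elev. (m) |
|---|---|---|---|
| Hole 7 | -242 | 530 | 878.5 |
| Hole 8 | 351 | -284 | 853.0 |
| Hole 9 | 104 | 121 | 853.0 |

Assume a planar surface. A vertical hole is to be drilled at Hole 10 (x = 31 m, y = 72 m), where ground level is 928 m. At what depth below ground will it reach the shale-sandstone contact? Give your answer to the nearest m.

Let the plane be z = a·x + b·y + c.
Hole 8−Hole 7: 593a − 814b = −25.5;  Hole 9−Hole 7: 346a − 409b = −25.5.
Solving gives a = −0.26408, b = −0.16106.
Then c = 878.5 − a·-242 − b·530 = 899.95.
At (31, 72): z_contact = −8.2 − 11.6 + 899.95 = 880.2 m.
Depth below ground = 928 − 880.2 = 48 m.

48 m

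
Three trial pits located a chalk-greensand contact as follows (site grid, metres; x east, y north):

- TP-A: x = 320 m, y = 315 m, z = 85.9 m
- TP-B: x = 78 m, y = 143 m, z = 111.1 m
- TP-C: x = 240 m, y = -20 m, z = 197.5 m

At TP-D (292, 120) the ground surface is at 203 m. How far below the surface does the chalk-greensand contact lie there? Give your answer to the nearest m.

Let the plane be z = a·x + b·y + c.
TP-B−TP-A: −242a − 172b = 25.2;  TP-C−TP-A: −80a − 335b = 111.6.
Solving gives a = 0.15976, b = −0.37129.
Then c = 85.9 − a·320 − b·315 = 151.73.
At (292, 120): z_contact = 46.6 − 44.6 + 151.73 = 153.8 m.
Depth below ground = 203 − 153.8 = 49 m.

49 m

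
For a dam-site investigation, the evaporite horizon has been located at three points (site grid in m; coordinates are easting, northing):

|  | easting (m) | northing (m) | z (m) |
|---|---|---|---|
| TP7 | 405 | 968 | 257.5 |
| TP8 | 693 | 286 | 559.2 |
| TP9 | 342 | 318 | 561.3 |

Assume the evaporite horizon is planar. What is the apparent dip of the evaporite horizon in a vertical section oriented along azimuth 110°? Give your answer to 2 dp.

Let the plane be z = a·easting + b·northing + c.
TP8−TP7: 288a − 682b = 301.7;  TP9−TP7: −63a − 650b = 303.8.
Solving gives a = −0.04817, b = −0.46272.
Unit vector along 110° is (sin 110°, cos 110°) = (0.9397, -0.3420).
Slope in that direction = a·(0.9397) + b·(-0.3420) = 0.11300.
Apparent dip = arctan|0.11300| = 6.45° (true dip is 24.9°, so apparent ≤ true as expected).

6.45°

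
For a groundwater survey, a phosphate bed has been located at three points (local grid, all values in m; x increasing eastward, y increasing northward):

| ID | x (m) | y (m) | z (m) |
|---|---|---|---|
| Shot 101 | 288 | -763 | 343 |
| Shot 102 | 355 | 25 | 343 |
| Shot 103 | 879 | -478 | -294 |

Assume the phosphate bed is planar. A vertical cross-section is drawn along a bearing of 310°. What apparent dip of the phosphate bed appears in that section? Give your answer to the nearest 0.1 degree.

Let the plane be z = a·x + b·y + c.
Shot 102−Shot 101: 67a + 788b = 0;  Shot 103−Shot 101: 591a + 285b = −637.
Solving gives a = −1.12392, b = 0.09556.
Unit vector along 310° is (sin 310°, cos 310°) = (-0.7660, 0.6428).
Slope in that direction = a·(-0.7660) + b·(0.6428) = 0.92240.
Apparent dip = arctan|0.92240| = 42.7° (true dip is 48.4°, so apparent ≤ true as expected).

42.7°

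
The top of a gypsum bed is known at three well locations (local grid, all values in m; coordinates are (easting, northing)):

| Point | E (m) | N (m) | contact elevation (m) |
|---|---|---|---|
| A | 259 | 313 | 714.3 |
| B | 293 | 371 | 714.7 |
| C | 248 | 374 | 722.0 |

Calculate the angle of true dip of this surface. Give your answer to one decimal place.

10.4°

Two edge vectors: A→B = (34, 58, 0.4), A→C = (-11, 61, 7.7).
Normal n = (A→B) × (A→C) = (422.2, -266.2, 2712).
So ∂z/∂E = −n_x/n_z = −0.15568 and ∂z/∂N = −n_y/n_z = 0.09816.
Gradient magnitude |∇z| = √(a² + b²) = √(0.02424 + 0.00963) = 0.18404.
True dip = arctan(0.18404) = 10.4°, dipping toward ESE (azimuth ≈ 122°).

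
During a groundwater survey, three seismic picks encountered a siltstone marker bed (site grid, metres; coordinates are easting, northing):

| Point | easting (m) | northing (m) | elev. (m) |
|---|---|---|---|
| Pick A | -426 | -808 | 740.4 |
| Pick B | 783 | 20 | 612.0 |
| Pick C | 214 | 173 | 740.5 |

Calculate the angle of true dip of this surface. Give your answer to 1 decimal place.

12.9°

Let the plane be z = a·easting + b·northing + c.
Pick B−Pick A: 1209a + 828b = −128.4;  Pick C−Pick A: 640a + 981b = 0.1.
Solving gives a = −0.19211, b = 0.12543.
Gradient magnitude |∇z| = √(a² + b²) = √(0.03691 + 0.01573) = 0.22943.
True dip = arctan(0.22943) = 12.9°, dipping toward ESE (azimuth ≈ 123°).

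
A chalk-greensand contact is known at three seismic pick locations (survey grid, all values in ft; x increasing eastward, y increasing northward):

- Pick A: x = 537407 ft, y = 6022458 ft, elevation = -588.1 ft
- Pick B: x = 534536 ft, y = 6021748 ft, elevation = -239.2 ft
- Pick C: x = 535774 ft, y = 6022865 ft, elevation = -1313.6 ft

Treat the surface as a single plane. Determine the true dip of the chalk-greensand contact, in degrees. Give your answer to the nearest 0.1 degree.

Two edge vectors: Pick A→Pick B = (-2871, -710, 348.9), Pick A→Pick C = (-1633, 407, -725.5).
Normal n = (Pick A→Pick B) × (Pick A→Pick C) = (373102.7, -2652664.2, -2327927).
So ∂z/∂x = −n_x/n_z = 0.16027 and ∂z/∂y = −n_y/n_z = −1.13950.
Gradient magnitude |∇z| = √(a² + b²) = √(0.02569 + 1.29845) = 1.15071.
True dip = arctan(1.15071) = 49.0°, dipping toward N (azimuth ≈ 352°).

49.0°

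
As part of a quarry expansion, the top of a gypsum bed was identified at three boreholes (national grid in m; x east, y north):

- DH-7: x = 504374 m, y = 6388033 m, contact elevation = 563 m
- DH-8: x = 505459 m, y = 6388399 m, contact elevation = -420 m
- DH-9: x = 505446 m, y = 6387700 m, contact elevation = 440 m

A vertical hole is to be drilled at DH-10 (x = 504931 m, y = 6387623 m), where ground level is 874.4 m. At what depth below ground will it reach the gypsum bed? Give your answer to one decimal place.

85.9 m

Let the plane be z = a·x + b·y + c.
DH-8−DH-7: 1085a + 366b = −983;  DH-9−DH-7: 1072a − 333b = −123.
Solving gives a = −0.494066930, b = −1.221140386.
Then c = 563 − a·504374 − b·6388033 = 8050442.60.
At (504931, 6387623): z_contact = −249469.71 − 7800184.42 + 8050442.60 = 788.47 m.
Depth below ground = 874.4 − 788.47 = 85.9 m.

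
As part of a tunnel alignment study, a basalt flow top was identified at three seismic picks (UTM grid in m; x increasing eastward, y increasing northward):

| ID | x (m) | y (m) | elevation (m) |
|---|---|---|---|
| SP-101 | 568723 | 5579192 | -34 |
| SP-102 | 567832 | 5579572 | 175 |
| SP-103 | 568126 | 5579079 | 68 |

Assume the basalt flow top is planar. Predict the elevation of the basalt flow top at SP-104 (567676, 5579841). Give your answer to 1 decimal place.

Two edge vectors: SP-101→SP-102 = (-891, 380, 209), SP-101→SP-103 = (-597, -113, 102).
Normal n = (SP-101→SP-102) × (SP-101→SP-103) = (62377, -33891, 327543).
So ∂z/∂x = −n_x/n_z = −0.190439118 and ∂z/∂y = −n_y/n_z = 0.103470384.
Intercept c from SP-101: -34 + 108307.11 − 577281.14 = −469008.03.
At (567676, 5579841): z = −108107.7 + 577348.3 − 469008.03 = 232.5 m.

232.5 m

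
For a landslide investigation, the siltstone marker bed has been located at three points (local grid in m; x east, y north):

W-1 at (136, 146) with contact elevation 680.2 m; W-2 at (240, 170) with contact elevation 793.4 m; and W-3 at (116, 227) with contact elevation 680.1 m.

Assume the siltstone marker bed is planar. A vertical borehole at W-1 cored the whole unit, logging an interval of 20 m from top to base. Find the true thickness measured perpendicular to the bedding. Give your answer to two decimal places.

13.72 m

Two edge vectors: W-1→W-2 = (104, 24, 113.2), W-1→W-3 = (-20, 81, -0.1).
Normal n = (W-1→W-2) × (W-1→W-3) = (-9171.6, -2253.6, 8904).
So ∂z/∂x = −n_x/n_z = 1.03005 and ∂z/∂y = −n_y/n_z = 0.25310.
|∇z| = √(a²+b²) = 1.06069, so dip δ = arctan(1.06069) = 46.69°.
True thickness = vertical thickness × cos δ = 20 × cos 46.69° = 13.72 m.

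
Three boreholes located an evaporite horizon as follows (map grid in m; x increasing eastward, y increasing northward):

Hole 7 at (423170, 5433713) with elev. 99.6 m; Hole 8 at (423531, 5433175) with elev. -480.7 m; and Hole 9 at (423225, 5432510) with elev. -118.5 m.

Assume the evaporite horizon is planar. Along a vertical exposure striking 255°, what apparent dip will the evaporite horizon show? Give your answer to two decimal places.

Let the plane be z = a·x + b·y + c.
Hole 8−Hole 7: 361a − 538b = −580.3;  Hole 9−Hole 7: 55a − 1203b = −218.1.
Solving gives a = −1.43507, b = 0.11569.
Unit vector along 255° is (sin 255°, cos 255°) = (-0.9659, -0.2588).
Slope in that direction = a·(-0.9659) + b·(-0.2588) = 1.35623.
Apparent dip = arctan|1.35623| = 53.60° (true dip is 55.2°, so apparent ≤ true as expected).

53.60°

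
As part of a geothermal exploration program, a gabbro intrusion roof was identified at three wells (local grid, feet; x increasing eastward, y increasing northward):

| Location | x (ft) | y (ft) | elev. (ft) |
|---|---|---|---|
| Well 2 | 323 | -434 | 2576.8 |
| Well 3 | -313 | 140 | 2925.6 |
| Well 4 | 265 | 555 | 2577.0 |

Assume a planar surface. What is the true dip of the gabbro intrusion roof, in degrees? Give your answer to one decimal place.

Let the plane be z = a·x + b·y + c.
Well 3−Well 2: −636a + 574b = 348.8;  Well 4−Well 2: −58a + 989b = 0.2.
Solving gives a = −0.57888, b = −0.03375.
Gradient magnitude |∇z| = √(a² + b²) = √(0.33511 + 0.00114) = 0.57987.
True dip = arctan(0.57987) = 30.1°, dipping toward E (azimuth ≈ 087°).

30.1°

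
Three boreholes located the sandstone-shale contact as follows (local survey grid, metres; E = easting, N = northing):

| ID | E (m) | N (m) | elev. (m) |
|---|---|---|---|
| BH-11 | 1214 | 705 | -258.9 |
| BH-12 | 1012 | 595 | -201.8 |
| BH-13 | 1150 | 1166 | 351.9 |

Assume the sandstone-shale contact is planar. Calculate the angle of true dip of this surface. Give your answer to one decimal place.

Two edge vectors: BH-11→BH-12 = (-202, -110, 57.1), BH-11→BH-13 = (-64, 461, 610.8).
Normal n = (BH-11→BH-12) × (BH-11→BH-13) = (-93511.1, 119727.2, -100162).
So ∂z/∂E = −n_x/n_z = −0.93360 and ∂z/∂N = −n_y/n_z = 1.19534.
Gradient magnitude |∇z| = √(a² + b²) = √(0.87161 + 1.42883) = 1.51672.
True dip = arctan(1.51672) = 56.6°, dipping toward SE (azimuth ≈ 142°).

56.6°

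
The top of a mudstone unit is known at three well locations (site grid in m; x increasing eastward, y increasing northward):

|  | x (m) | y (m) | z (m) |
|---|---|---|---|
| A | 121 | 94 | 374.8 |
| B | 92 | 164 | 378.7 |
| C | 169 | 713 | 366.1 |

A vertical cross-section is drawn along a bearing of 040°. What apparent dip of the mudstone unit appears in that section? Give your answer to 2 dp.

5.34°

Let the plane be z = a·x + b·y + c.
B−A: −29a + 70b = 3.9;  C−A: 48a + 619b = −8.7.
Solving gives a = −0.14186, b = −0.00305.
Unit vector along 040° is (sin 40°, cos 40°) = (0.6428, 0.7660).
Slope in that direction = a·(0.6428) + b·(0.7660) = −0.09352.
Apparent dip = arctan|0.09352| = 5.34° (true dip is 8.1°, so apparent ≤ true as expected).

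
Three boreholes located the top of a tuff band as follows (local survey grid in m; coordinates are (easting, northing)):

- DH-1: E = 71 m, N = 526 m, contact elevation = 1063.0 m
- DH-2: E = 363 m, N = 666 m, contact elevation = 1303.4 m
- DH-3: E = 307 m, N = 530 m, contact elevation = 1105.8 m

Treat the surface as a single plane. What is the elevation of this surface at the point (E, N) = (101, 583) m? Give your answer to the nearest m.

1147 m

Two edge vectors: DH-1→DH-2 = (292, 140, 240.4), DH-1→DH-3 = (236, 4, 42.8).
Normal n = (DH-1→DH-2) × (DH-1→DH-3) = (5030.4, 44236.8, -31872).
So ∂z/∂E = −n_x/n_z = 0.15783 and ∂z/∂N = −n_y/n_z = 1.38795.
Intercept c from DH-1: 1063 − 11.21 − 730.06 = 321.73.
At (101, 583): z = 15.9 + 809.2 + 321.73 = 1146.8 m.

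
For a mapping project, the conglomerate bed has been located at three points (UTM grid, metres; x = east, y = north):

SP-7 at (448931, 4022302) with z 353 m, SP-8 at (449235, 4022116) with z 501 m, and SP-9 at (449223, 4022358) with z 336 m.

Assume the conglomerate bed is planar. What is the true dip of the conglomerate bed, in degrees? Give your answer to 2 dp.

34.30°

Two edge vectors: SP-7→SP-8 = (304, -186, 148), SP-7→SP-9 = (292, 56, -17).
Normal n = (SP-7→SP-8) × (SP-7→SP-9) = (-5126, 48384, 71336).
So ∂z/∂x = −n_x/n_z = 0.07186 and ∂z/∂y = −n_y/n_z = −0.67826.
Gradient magnitude |∇z| = √(a² + b²) = √(0.00516 + 0.46003) = 0.68205.
True dip = arctan(0.68205) = 34.30°, dipping toward N (azimuth ≈ 354°).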